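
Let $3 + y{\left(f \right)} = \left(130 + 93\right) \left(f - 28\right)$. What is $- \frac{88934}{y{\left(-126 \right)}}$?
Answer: $\frac{88934}{34345} \approx 2.5894$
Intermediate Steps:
$y{\left(f \right)} = -6247 + 223 f$ ($y{\left(f \right)} = -3 + \left(130 + 93\right) \left(f - 28\right) = -3 + 223 \left(-28 + f\right) = -3 + \left(-6244 + 223 f\right) = -6247 + 223 f$)
$- \frac{88934}{y{\left(-126 \right)}} = - \frac{88934}{-6247 + 223 \left(-126\right)} = - \frac{88934}{-6247 - 28098} = - \frac{88934}{-34345} = \left(-88934\right) \left(- \frac{1}{34345}\right) = \frac{88934}{34345}$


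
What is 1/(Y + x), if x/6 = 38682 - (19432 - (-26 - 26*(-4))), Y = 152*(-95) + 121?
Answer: 1/101649 ≈ 9.8378e-6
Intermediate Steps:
Y = -14319 (Y = -14440 + 121 = -14319)
x = 115968 (x = 6*(38682 - (19432 - (-26 - 26*(-4)))) = 6*(38682 - (19432 - (-26 + 104))) = 6*(38682 - (19432 - 1*78)) = 6*(38682 - (19432 - 78)) = 6*(38682 - 1*19354) = 6*(38682 - 19354) = 6*19328 = 115968)
1/(Y + x) = 1/(-14319 + 115968) = 1/101649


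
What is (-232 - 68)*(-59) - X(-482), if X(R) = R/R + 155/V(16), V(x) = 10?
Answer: 35367/2 ≈ 17684.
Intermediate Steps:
X(R) = 33/2 (X(R) = R/R + 155/10 = 1 + 155*(⅒) = 1 + 31/2 = 33/2)
(-232 - 68)*(-59) - X(-482) = (-232 - 68)*(-59) - 1*33/2 = -300*(-59) - 33/2 = 17700 - 33/2 = 35367/2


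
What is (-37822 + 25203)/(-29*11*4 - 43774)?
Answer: 12619/45050 ≈ 0.28011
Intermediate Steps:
(-37822 + 25203)/(-29*11*4 - 43774) = -12619/(-319*4 - 43774) = -12619/(-1276 - 43774) = -12619/(-45050) = -12619*(-1/45050) = 12619/45050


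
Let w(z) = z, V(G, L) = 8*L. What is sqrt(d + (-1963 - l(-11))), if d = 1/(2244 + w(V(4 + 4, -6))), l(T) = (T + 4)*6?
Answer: I*sqrt(257329415)/366 ≈ 43.829*I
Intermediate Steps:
l(T) = 24 + 6*T (l(T) = (4 + T)*6 = 24 + 6*T)
d = 1/2196 (d = 1/(2244 + 8*(-6)) = 1/(2244 - 48) = 1/2196 ≈ 0.00045537)
sqrt(d + (-1963 - l(-11))) = sqrt(1/2196 + (-1963 - (24 + 6*(-11)))) = sqrt(1/2196 + (-1963 - (24 - 66))) = sqrt(1/2196 + (-1963 - 1*(-42))) = sqrt(1/2196 + (-1963 + 42)) = sqrt(1/2196 - 1921) = sqrt(-4218515/2196) = I*sqrt(257329415)/366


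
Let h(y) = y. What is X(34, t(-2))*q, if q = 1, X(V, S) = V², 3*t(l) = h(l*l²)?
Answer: 1156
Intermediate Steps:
t(l) = l³/3 (t(l) = (l*l²)/3 = l³/3)
X(34, t(-2))*q = 34²*1 = 1156*1 = 1156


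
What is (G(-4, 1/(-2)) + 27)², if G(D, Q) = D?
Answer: 529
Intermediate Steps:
(G(-4, 1/(-2)) + 27)² = (-4 + 27)² = 23² = 529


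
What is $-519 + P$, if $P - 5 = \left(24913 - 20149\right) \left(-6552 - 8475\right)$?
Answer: $-71589142$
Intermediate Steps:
$P = -71588623$ ($P = 5 + \left(24913 - 20149\right) \left(-6552 - 8475\right) = 5 + 4764 \left(-15027\right) = 5 - 71588628 = -71588623$)
$-519 + P = -519 - 71588623 = -71589142$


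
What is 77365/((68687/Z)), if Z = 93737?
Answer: 7251963005/68687 ≈ 1.0558e+5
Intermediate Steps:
77365/((68687/Z)) = 77365/((68687/93737)) = 77365/((68687*(1/93737))) = 77365/(68687/93737) = 77365*(93737/68687) = 7251963005/68687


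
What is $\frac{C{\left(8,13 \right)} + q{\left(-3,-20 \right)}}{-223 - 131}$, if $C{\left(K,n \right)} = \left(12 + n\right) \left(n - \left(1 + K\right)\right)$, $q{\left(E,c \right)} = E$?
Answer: $- \frac{97}{354} \approx -0.27401$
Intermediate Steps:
$C{\left(K,n \right)} = \left(12 + n\right) \left(-1 + n - K\right)$
$\frac{C{\left(8,13 \right)} + q{\left(-3,-20 \right)}}{-223 - 131} = \frac{\left(-12 + 13^{2} - 96 + 11 \cdot 13 - 8 \cdot 13\right) - 3}{-223 - 131} = \frac{\left(-12 + 169 - 96 + 143 - 104\right) - 3}{-354} = \left(100 - 3\right) \left(- \frac{1}{354}\right) = 97 \left(- \frac{1}{354}\right) = - \frac{97}{354}$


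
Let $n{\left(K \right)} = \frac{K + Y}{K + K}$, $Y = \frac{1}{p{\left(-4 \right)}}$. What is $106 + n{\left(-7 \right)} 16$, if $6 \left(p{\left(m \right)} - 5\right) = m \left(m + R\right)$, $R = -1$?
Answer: $\frac{19926}{175} \approx 113.86$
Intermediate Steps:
$p{\left(m \right)} = 5 + \frac{m \left(-1 + m\right)}{6}$ ($p{\left(m \right)} = 5 + \frac{m \left(m - 1\right)}{6} = 5 + \frac{m \left(-1 + m\right)}{6}$)
$Y = \frac{3}{25}$ ($Y = \frac{1}{5 - - \frac{2}{3} + \frac{\left(-4\right)^{2}}{6}} = \frac{1}{5 + \frac{2}{3} + \frac{1}{6} \cdot 16} = \frac{1}{5 + \frac{2}{3} + \frac{8}{3}} = \frac{1}{\frac{25}{3}} = \frac{3}{25} \approx 0.12$)
$n{\left(K \right)} = \frac{\frac{3}{25} + K}{2 K}$ ($n{\left(K \right)} = \frac{K + \frac{3}{25}}{K + K} = \frac{\frac{3}{25} + K}{2 K}$)
$106 + n{\left(-7 \right)} 16 = 106 + \frac{3 + 25 \left(-7\right)}{50 \left(-7\right)} 16 = 106 + \frac{1}{50} \left(- \frac{1}{7}\right) \left(3 - 175\right) 16 = 106 + \frac{1}{50} \left(- \frac{1}{7}\right) \left(-172\right) 16 = 106 + \frac{86}{175} \cdot 16 = 106 + \frac{1376}{175} = \frac{19926}{175}$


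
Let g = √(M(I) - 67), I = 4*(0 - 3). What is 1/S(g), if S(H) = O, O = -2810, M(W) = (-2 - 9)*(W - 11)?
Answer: -1/2810 ≈ -0.00035587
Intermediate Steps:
I = -12 (I = 4*(-3) = -12)
M(W) = 121 - 11*W (M(W) = -11*(-11 + W) = 121 - 11*W)
g = √186 (g = √((121 - 11*(-12)) - 67) = √((121 + 132) - 67) = √(253 - 67) = √186 ≈ 13.638)
S(H) = -2810
1/S(g) = 1/(-2810) = -1/2810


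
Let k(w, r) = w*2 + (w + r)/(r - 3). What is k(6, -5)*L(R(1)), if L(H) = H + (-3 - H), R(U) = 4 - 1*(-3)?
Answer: -285/8 ≈ -35.625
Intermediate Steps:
R(U) = 7 (R(U) = 4 + 3 = 7)
k(w, r) = 2*w + (r + w)/(-3 + r)
L(H) = -3
k(6, -5)*L(R(1)) = ((-5 - 5*6 + 2*(-5)*6)/(-3 - 5))*(-3) = ((-5 - 30 - 60)/(-8))*(-3) = -1/8*(-95)*(-3) = (95/8)*(-3) = -285/8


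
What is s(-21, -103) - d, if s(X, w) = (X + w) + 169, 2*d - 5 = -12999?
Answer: 6542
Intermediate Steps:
d = -6497 (d = 5/2 + (1/2)*(-12999) = 5/2 - 12999/2 = -6497)
s(X, w) = 169 + X + w
s(-21, -103) - d = (169 - 21 - 103) - 1*(-6497) = 45 + 6497 = 6542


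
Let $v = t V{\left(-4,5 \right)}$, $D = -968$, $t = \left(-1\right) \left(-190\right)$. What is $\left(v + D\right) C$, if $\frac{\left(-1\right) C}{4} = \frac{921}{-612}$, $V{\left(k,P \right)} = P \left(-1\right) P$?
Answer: $- \frac{585142}{17} \approx -34420.0$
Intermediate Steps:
$V{\left(k,P \right)} = - P^{2}$ ($V{\left(k,P \right)} = - P P = - P^{2}$)
$t = 190$
$C = \frac{307}{51}$ ($C = - 4 \frac{921}{-612} = - 4 \cdot 921 \left(- \frac{1}{612}\right) = \left(-4\right) \left(- \frac{307}{204}\right) = \frac{307}{51} \approx 6.0196$)
$v = -4750$ ($v = 190 \left(- 5^{2}\right) = 190 \left(\left(-1\right) 25\right) = 190 \left(-25\right) = -4750$)
$\left(v + D\right) C = \left(-4750 - 968\right) \frac{307}{51} = \left(-5718\right) \frac{307}{51} = - \frac{585142}{17}$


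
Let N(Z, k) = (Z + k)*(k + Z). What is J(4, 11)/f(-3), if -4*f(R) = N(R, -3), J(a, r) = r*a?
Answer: -44/9 ≈ -4.8889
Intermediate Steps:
J(a, r) = a*r
N(Z, k) = (Z + k)² (N(Z, k) = (Z + k)*(Z + k) = (Z + k)²)
f(R) = -(-3 + R)²/4 (f(R) = -(R - 3)²/4 = -(-3 + R)²/4)
J(4, 11)/f(-3) = (4*11)/((-(-3 - 3)²/4)) = 44/(-¼*(-6)²) = 44/(-¼*36) = 44/(-9) = -⅑*44 = -44/9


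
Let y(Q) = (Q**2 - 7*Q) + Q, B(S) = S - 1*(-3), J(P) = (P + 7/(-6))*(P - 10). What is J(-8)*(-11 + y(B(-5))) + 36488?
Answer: 37313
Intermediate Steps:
J(P) = (-10 + P)*(-7/6 + P) (J(P) = (P + 7*(-1/6))*(-10 + P) = (P - 7/6)*(-10 + P) = (-7/6 + P)*(-10 + P) = (-10 + P)*(-7/6 + P))
B(S) = 3 + S (B(S) = S + 3 = 3 + S)
y(Q) = Q**2 - 6*Q
J(-8)*(-11 + y(B(-5))) + 36488 = (35/3 + (-8)**2 - 67/6*(-8))*(-11 + (3 - 5)*(-6 + (3 - 5))) + 36488 = (35/3 + 64 + 268/3)*(-11 - 2*(-6 - 2)) + 36488 = 165*(-11 - 2*(-8)) + 36488 = 165*(-11 + 16) + 36488 = 165*5 + 36488 = 825 + 36488 = 37313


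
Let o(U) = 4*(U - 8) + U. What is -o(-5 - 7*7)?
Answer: 302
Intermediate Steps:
o(U) = -32 + 5*U (o(U) = 4*(-8 + U) + U = (-32 + 4*U) + U = -32 + 5*U)
-o(-5 - 7*7) = -(-32 + 5*(-5 - 7*7)) = -(-32 + 5*(-5 - 49)) = -(-32 + 5*(-54)) = -(-32 - 270) = -1*(-302) = 302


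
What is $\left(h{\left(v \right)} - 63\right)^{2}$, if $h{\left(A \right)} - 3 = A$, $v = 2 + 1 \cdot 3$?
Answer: $3025$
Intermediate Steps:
$v = 5$ ($v = 2 + 3 = 5$)
$h{\left(A \right)} = 3 + A$
$\left(h{\left(v \right)} - 63\right)^{2} = \left(\left(3 + 5\right) - 63\right)^{2} = \left(8 - 63\right)^{2} = \left(-55\right)^{2} = 3025$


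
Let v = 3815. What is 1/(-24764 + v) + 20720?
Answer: 434063279/20949 ≈ 20720.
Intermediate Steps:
1/(-24764 + v) + 20720 = 1/(-24764 + 3815) + 20720 = 1/(-20949) + 20720 = -1/20949 + 20720 = 434063279/20949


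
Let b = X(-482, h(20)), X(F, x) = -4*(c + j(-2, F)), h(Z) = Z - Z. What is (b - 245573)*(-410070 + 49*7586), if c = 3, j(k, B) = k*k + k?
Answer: 9419965108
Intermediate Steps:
j(k, B) = k + k² (j(k, B) = k² + k = k + k²)
h(Z) = 0
X(F, x) = -20 (X(F, x) = -4*(3 - 2*(1 - 2)) = -4*(3 - 2*(-1)) = -4*(3 + 2) = -4*5 = -20)
b = -20
(b - 245573)*(-410070 + 49*7586) = (-20 - 245573)*(-410070 + 49*7586) = -245593*(-410070 + 371714) = -245593*(-38356) = 9419965108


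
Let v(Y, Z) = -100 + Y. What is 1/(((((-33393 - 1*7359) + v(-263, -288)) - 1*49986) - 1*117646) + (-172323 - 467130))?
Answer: -1/848200 ≈ -1.1790e-6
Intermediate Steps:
1/(((((-33393 - 1*7359) + v(-263, -288)) - 1*49986) - 1*117646) + (-172323 - 467130)) = 1/(((((-33393 - 1*7359) + (-100 - 263)) - 1*49986) - 1*117646) + (-172323 - 467130)) = 1/(((((-33393 - 7359) - 363) - 49986) - 117646) - 639453) = 1/((((-40752 - 363) - 49986) - 117646) - 639453) = 1/(((-41115 - 49986) - 117646) - 639453) = 1/((-91101 - 117646) - 639453) = 1/(-208747 - 639453) = 1/(-848200) = -1/848200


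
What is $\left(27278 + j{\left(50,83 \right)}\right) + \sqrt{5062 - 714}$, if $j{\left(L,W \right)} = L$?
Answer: $27328 + 2 \sqrt{1087} \approx 27394.0$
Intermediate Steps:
$\left(27278 + j{\left(50,83 \right)}\right) + \sqrt{5062 - 714} = \left(27278 + 50\right) + \sqrt{5062 - 714} = 27328 + \sqrt{4348} = 27328 + 2 \sqrt{1087}$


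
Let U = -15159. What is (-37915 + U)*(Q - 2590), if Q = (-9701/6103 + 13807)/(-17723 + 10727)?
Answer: 86376699733870/627891 ≈ 1.3757e+8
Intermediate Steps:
Q = -21063605/10674147 (Q = (-9701*1/6103 + 13807)/(-6996) = (-9701/6103 + 13807)*(-1/6996) = (84254420/6103)*(-1/6996) = -21063605/10674147 ≈ -1.9733)
(-37915 + U)*(Q - 2590) = (-37915 - 15159)*(-21063605/10674147 - 2590) = -53074*(-27667104335/10674147) = 86376699733870/627891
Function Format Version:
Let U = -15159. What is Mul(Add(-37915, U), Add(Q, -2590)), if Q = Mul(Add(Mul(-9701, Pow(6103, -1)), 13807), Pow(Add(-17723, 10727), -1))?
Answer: Rational(86376699733870, 627891) ≈ 1.3757e+8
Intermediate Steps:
Q = Rational(-21063605, 10674147) (Q = Mul(Add(Mul(-9701, Rational(1, 6103)), 13807), Pow(-6996, -1)) = Mul(Add(Rational(-9701, 6103), 13807), Rational(-1, 6996)) = Mul(Rational(84254420, 6103), Rational(-1, 6996)) = Rational(-21063605, 10674147) ≈ -1.9733)
Mul(Add(-37915, U), Add(Q, -2590)) = Mul(Add(-37915, -15159), Add(Rational(-21063605, 10674147), -2590)) = Mul(-53074, Rational(-27667104335, 10674147)) = Rational(86376699733870, 627891)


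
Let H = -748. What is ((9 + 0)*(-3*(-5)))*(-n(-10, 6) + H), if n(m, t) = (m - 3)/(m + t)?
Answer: -405675/4 ≈ -1.0142e+5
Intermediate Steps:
n(m, t) = (-3 + m)/(m + t)
((9 + 0)*(-3*(-5)))*(-n(-10, 6) + H) = ((9 + 0)*(-3*(-5)))*(-(-3 - 10)/(-10 + 6) - 748) = (9*15)*(-(-13)/(-4) - 748) = 135*(-(-1)*(-13)/4 - 748) = 135*(-1*13/4 - 748) = 135*(-13/4 - 748) = 135*(-3005/4) = -405675/4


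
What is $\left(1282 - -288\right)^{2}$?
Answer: $2464900$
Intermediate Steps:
$\left(1282 - -288\right)^{2} = \left(1282 + \left(-273 + 561\right)\right)^{2} = \left(1282 + 288\right)^{2} = 1570^{2} = 2464900$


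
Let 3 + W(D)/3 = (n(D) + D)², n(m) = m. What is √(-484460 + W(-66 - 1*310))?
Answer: √1212043 ≈ 1100.9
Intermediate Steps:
W(D) = -9 + 12*D² (W(D) = -9 + 3*(D + D)² = -9 + 3*(2*D)² = -9 + 3*(4*D²) = -9 + 12*D²)
√(-484460 + W(-66 - 1*310)) = √(-484460 + (-9 + 12*(-66 - 1*310)²)) = √(-484460 + (-9 + 12*(-66 - 310)²)) = √(-484460 + (-9 + 12*(-376)²)) = √(-484460 + (-9 + 12*141376)) = √(-484460 + (-9 + 1696512)) = √(-484460 + 1696503) = √1212043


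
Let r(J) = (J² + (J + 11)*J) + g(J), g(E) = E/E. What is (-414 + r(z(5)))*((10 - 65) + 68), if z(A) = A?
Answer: -4004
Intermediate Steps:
g(E) = 1
r(J) = 1 + J² + J*(11 + J) (r(J) = (J² + (J + 11)*J) + 1 = (J² + (11 + J)*J) + 1 = (J² + J*(11 + J)) + 1 = 1 + J² + J*(11 + J))
(-414 + r(z(5)))*((10 - 65) + 68) = (-414 + (1 + 2*5² + 11*5))*((10 - 65) + 68) = (-414 + (1 + 2*25 + 55))*(-55 + 68) = (-414 + (1 + 50 + 55))*13 = (-414 + 106)*13 = -308*13 = -4004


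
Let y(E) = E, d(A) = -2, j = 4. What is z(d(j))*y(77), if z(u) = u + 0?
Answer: -154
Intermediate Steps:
z(u) = u
z(d(j))*y(77) = -2*77 = -154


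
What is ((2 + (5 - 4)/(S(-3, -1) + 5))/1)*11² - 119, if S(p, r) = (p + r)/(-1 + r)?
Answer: 982/7 ≈ 140.29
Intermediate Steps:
S(p, r) = (p + r)/(-1 + r)
((2 + (5 - 4)/(S(-3, -1) + 5))/1)*11² - 119 = ((2 + (5 - 4)/((-3 - 1)/(-1 - 1) + 5))/1)*11² - 119 = ((2 + 1/(-4/(-2) + 5))*1)*121 - 119 = ((2 + 1/(-½*(-4) + 5))*1)*121 - 119 = ((2 + 1/(2 + 5))*1)*121 - 119 = ((2 + 1/7)*1)*121 - 119 = ((2 + 1*(⅐))*1)*121 - 119 = ((2 + ⅐)*1)*121 - 119 = ((15/7)*1)*121 - 119 = (15/7)*121 - 119 = 1815/7 - 119 = 982/7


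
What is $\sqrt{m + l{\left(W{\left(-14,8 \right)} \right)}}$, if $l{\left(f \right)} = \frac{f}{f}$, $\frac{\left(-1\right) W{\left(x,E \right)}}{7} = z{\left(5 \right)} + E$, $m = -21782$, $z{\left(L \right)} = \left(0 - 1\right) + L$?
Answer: $i \sqrt{21781} \approx 147.58 i$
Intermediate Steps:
$z{\left(L \right)} = -1 + L$
$W{\left(x,E \right)} = -28 - 7 E$ ($W{\left(x,E \right)} = - 7 \left(\left(-1 + 5\right) + E\right) = - 7 \left(4 + E\right) = -28 - 7 E$)
$l{\left(f \right)} = 1$
$\sqrt{m + l{\left(W{\left(-14,8 \right)} \right)}} = \sqrt{-21782 + 1} = \sqrt{-21781} = i \sqrt{21781}$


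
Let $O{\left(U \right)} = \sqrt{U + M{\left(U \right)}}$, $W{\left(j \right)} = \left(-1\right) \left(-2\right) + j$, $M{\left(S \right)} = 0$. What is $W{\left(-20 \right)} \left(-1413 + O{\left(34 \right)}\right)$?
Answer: $25434 - 18 \sqrt{34} \approx 25329.0$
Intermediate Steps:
$W{\left(j \right)} = 2 + j$
$O{\left(U \right)} = \sqrt{U}$ ($O{\left(U \right)} = \sqrt{U + 0} = \sqrt{U}$)
$W{\left(-20 \right)} \left(-1413 + O{\left(34 \right)}\right) = \left(2 - 20\right) \left(-1413 + \sqrt{34}\right) = - 18 \left(-1413 + \sqrt{34}\right) = 25434 - 18 \sqrt{34}$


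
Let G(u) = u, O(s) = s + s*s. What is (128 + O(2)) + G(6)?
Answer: 140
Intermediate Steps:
O(s) = s + s²
(128 + O(2)) + G(6) = (128 + 2*(1 + 2)) + 6 = (128 + 2*3) + 6 = (128 + 6) + 6 = 134 + 6 = 140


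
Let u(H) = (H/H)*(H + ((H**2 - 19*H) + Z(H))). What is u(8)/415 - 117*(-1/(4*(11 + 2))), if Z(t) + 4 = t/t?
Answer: 41/20 ≈ 2.0500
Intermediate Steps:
Z(t) = -3 (Z(t) = -4 + t/t = -4 + 1 = -3)
u(H) = -3 + H**2 - 18*H (u(H) = (H/H)*(H + ((H**2 - 19*H) - 3)) = 1*(H + (-3 + H**2 - 19*H)) = 1*(-3 + H**2 - 18*H) = -3 + H**2 - 18*H)
u(8)/415 - 117*(-1/(4*(11 + 2))) = (-3 + 8**2 - 18*8)/415 - 117*(-1/(4*(11 + 2))) = (-3 + 64 - 144)*(1/415) - 117/((-4*13)) = -83*1/415 - 117/(-52) = -1/5 - 117*(-1/52) = -1/5 + 9/4 = 41/20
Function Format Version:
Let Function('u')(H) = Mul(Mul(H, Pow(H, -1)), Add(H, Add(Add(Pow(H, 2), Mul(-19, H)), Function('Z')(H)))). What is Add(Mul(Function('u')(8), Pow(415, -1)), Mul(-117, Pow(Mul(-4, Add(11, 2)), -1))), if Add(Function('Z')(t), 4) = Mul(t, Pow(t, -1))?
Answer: Rational(41, 20) ≈ 2.0500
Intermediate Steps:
Function('Z')(t) = -3 (Function('Z')(t) = Add(-4, Mul(t, Pow(t, -1))) = Add(-4, 1) = -3)
Function('u')(H) = Add(-3, Pow(H, 2), Mul(-18, H)) (Function('u')(H) = Mul(Mul(H, Pow(H, -1)), Add(H, Add(Add(Pow(H, 2), Mul(-19, H)), -3))) = Mul(1, Add(H, Add(-3, Pow(H, 2), Mul(-19, H)))) = Mul(1, Add(-3, Pow(H, 2), Mul(-18, H))) = Add(-3, Pow(H, 2), Mul(-18, H)))
Add(Mul(Function('u')(8), Pow(415, -1)), Mul(-117, Pow(Mul(-4, Add(11, 2)), -1))) = Add(Mul(Add(-3, Pow(8, 2), Mul(-18, 8)), Pow(415, -1)), Mul(-117, Pow(Mul(-4, Add(11, 2)), -1))) = Add(Mul(Add(-3, 64, -144), Rational(1, 415)), Mul(-117, Pow(Mul(-4, 13), -1))) = Add(Mul(-83, Rational(1, 415)), Mul(-117, Pow(-52, -1))) = Add(Rational(-1, 5), Mul(-117, Rational(-1, 52))) = Add(Rational(-1, 5), Rational(9, 4)) = Rational(41, 20)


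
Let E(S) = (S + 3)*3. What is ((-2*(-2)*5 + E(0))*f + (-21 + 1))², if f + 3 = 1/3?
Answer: 85264/9 ≈ 9473.8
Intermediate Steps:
f = -8/3 (f = -3 + 1/3 = -3 + 1*(⅓) = -3 + ⅓ = -8/3 ≈ -2.6667)
E(S) = 9 + 3*S (E(S) = (3 + S)*3 = 9 + 3*S)
((-2*(-2)*5 + E(0))*f + (-21 + 1))² = ((-2*(-2)*5 + (9 + 3*0))*(-8/3) + (-21 + 1))² = ((4*5 + (9 + 0))*(-8/3) - 20)² = ((20 + 9)*(-8/3) - 20)² = (29*(-8/3) - 20)² = (-232/3 - 20)² = (-292/3)² = 85264/9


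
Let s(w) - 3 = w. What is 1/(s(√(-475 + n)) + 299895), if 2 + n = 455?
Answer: 149949/44969405213 - I*√22/89938810426 ≈ 3.3345e-6 - 5.2151e-11*I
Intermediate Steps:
n = 453 (n = -2 + 455 = 453)
s(w) = 3 + w
1/(s(√(-475 + n)) + 299895) = 1/((3 + √(-475 + 453)) + 299895) = 1/((3 + √(-22)) + 299895) = 1/((3 + I*√22) + 299895) = 1/(299898 + I*√22)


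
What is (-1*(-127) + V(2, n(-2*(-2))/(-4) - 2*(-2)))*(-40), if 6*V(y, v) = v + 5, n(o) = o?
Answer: -15400/3 ≈ -5133.3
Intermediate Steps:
V(y, v) = ⅚ + v/6 (V(y, v) = (v + 5)/6 = (5 + v)/6 = ⅚ + v/6)
(-1*(-127) + V(2, n(-2*(-2))/(-4) - 2*(-2)))*(-40) = (-1*(-127) + (⅚ + (-2*(-2)/(-4) - 2*(-2))/6))*(-40) = (127 + (⅚ + (4*(-¼) + 4)/6))*(-40) = (127 + (⅚ + (-1 + 4)/6))*(-40) = (127 + (⅚ + (⅙)*3))*(-40) = (127 + (⅚ + ½))*(-40) = (127 + 4/3)*(-40) = (385/3)*(-40) = -15400/3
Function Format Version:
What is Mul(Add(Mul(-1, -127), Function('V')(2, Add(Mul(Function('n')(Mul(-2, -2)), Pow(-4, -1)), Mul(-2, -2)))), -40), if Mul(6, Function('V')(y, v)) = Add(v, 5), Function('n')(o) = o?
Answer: Rational(-15400, 3) ≈ -5133.3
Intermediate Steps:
Function('V')(y, v) = Add(Rational(5, 6), Mul(Rational(1, 6), v)) (Function('V')(y, v) = Mul(Rational(1, 6), Add(v, 5)) = Mul(Rational(1, 6), Add(5, v)) = Add(Rational(5, 6), Mul(Rational(1, 6), v)))
Mul(Add(Mul(-1, -127), Function('V')(2, Add(Mul(Function('n')(Mul(-2, -2)), Pow(-4, -1)), Mul(-2, -2)))), -40) = Mul(Add(Mul(-1, -127), Add(Rational(5, 6), Mul(Rational(1, 6), Add(Mul(Mul(-2, -2), Pow(-4, -1)), Mul(-2, -2))))), -40) = Mul(Add(127, Add(Rational(5, 6), Mul(Rational(1, 6), Add(Mul(4, Rational(-1, 4)), 4)))), -40) = Mul(Add(127, Add(Rational(5, 6), Mul(Rational(1, 6), Add(-1, 4)))), -40) = Mul(Add(127, Add(Rational(5, 6), Mul(Rational(1, 6), 3))), -40) = Mul(Add(127, Add(Rational(5, 6), Rational(1, 2))), -40) = Mul(Add(127, Rational(4, 3)), -40) = Mul(Rational(385, 3), -40) = Rational(-15400, 3)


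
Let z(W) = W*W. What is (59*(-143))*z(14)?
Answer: -1653652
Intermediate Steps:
z(W) = W²
(59*(-143))*z(14) = (59*(-143))*14² = -8437*196 = -1653652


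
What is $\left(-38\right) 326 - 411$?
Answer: $-12799$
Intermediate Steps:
$\left(-38\right) 326 - 411 = -12388 - 411 = -12799$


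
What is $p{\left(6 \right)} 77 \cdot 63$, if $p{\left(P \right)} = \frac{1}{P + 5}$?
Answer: $441$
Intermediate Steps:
$p{\left(P \right)} = \frac{1}{5 + P}$
$p{\left(6 \right)} 77 \cdot 63 = \frac{1}{5 + 6} \cdot 77 \cdot 63 = \frac{1}{11} \cdot 77 \cdot 63 = 7 \cdot 63 = 441$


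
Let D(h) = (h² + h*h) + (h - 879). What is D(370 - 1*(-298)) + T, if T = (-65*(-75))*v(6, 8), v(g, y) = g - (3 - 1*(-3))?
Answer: 892237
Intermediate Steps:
v(g, y) = -6 + g (v(g, y) = g - (3 + 3) = g - 1*6 = g - 6 = -6 + g)
D(h) = -879 + h + 2*h² (D(h) = (h² + h²) + (-879 + h) = 2*h² + (-879 + h) = -879 + h + 2*h²)
T = 0 (T = (-65*(-75))*(-6 + 6) = 4875*0 = 0)
D(370 - 1*(-298)) + T = (-879 + (370 - 1*(-298)) + 2*(370 - 1*(-298))²) + 0 = (-879 + (370 + 298) + 2*(370 + 298)²) + 0 = (-879 + 668 + 2*668²) + 0 = (-879 + 668 + 2*446224) + 0 = (-879 + 668 + 892448) + 0 = 892237 + 0 = 892237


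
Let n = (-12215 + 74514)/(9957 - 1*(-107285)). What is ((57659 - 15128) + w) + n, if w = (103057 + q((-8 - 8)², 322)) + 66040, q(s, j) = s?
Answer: 24841766227/117242 ≈ 2.1188e+5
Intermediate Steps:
w = 169353 (w = (103057 + (-8 - 8)²) + 66040 = (103057 + (-16)²) + 66040 = (103057 + 256) + 66040 = 103313 + 66040 = 169353)
n = 62299/117242 (n = 62299/(9957 + 107285) = 62299/117242 ≈ 0.53137)
((57659 - 15128) + w) + n = ((57659 - 15128) + 169353) + 62299/117242 = (42531 + 169353) + 62299/117242 = 211884 + 62299/117242 = 24841766227/117242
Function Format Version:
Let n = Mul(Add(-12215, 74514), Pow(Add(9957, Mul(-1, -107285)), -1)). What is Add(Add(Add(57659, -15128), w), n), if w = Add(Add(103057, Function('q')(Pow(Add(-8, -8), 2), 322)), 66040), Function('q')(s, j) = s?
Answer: Rational(24841766227, 117242) ≈ 2.1188e+5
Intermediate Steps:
w = 169353 (w = Add(Add(103057, Pow(Add(-8, -8), 2)), 66040) = Add(Add(103057, Pow(-16, 2)), 66040) = Add(Add(103057, 256), 66040) = Add(103313, 66040) = 169353)
n = Rational(62299, 117242) (n = Mul(62299, Pow(Add(9957, 107285), -1)) = Mul(62299, Pow(117242, -1)) = Mul(62299, Rational(1, 117242)) = Rational(62299, 117242) ≈ 0.53137)
Add(Add(Add(57659, -15128), w), n) = Add(Add(Add(57659, -15128), 169353), Rational(62299, 117242)) = Add(Add(42531, 169353), Rational(62299, 117242)) = Add(211884, Rational(62299, 117242)) = Rational(24841766227, 117242)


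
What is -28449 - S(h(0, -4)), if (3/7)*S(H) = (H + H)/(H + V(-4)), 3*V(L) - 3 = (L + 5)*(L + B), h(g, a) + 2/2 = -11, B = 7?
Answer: -142273/5 ≈ -28455.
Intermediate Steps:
h(g, a) = -12 (h(g, a) = -1 - 11 = -12)
V(L) = 1 + (5 + L)*(7 + L)/3 (V(L) = 1 + ((L + 5)*(L + 7))/3 = 1 + ((5 + L)*(7 + L))/3 = 1 + (5 + L)*(7 + L)/3)
S(H) = 14*H/(3*(2 + H)) (S(H) = 7*((H + H)/(H + (38/3 + 4*(-4) + (1/3)*(-4)**2)))/3 = 7*((2*H)/(H + (38/3 - 16 + (1/3)*16)))/3 = 7*((2*H)/(H + (38/3 - 16 + 16/3)))/3 = 7*((2*H)/(H + 2))/3 = 7*((2*H)/(2 + H))/3 = 7*(2*H/(2 + H))/3 = 14*H/(3*(2 + H)))
-28449 - S(h(0, -4)) = -28449 - 14*(-12)/(3*(2 - 12)) = -28449 - 14*(-12)/(3*(-10)) = -28449 - 14*(-12)*(-1)/(3*10) = -28449 - 1*28/5 = -28449 - 28/5 = -142273/5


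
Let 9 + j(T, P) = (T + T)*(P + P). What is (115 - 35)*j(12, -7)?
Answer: -27600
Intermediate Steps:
j(T, P) = -9 + 4*P*T (j(T, P) = -9 + (T + T)*(P + P) = -9 + (2*T)*(2*P) = -9 + 4*P*T)
(115 - 35)*j(12, -7) = (115 - 35)*(-9 + 4*(-7)*12) = 80*(-9 - 336) = 80*(-345) = -27600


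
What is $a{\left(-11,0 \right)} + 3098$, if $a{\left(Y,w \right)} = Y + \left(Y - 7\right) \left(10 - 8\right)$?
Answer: $3051$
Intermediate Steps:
$a{\left(Y,w \right)} = -14 + 3 Y$ ($a{\left(Y,w \right)} = Y + \left(-7 + Y\right) 2 = Y + \left(-14 + 2 Y\right) = -14 + 3 Y$)
$a{\left(-11,0 \right)} + 3098 = \left(-14 + 3 \left(-11\right)\right) + 3098 = \left(-14 - 33\right) + 3098 = -47 + 3098 = 3051$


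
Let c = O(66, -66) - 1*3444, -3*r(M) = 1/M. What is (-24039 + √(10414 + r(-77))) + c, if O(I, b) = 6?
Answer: -27477 + √555701685/231 ≈ -27375.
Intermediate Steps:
r(M) = -1/(3*M)
c = -3438 (c = 6 - 1*3444 = 6 - 3444 = -3438)
(-24039 + √(10414 + r(-77))) + c = (-24039 + √(10414 - ⅓/(-77))) - 3438 = (-24039 + √(10414 - ⅓*(-1/77))) - 3438 = (-24039 + √(10414 + 1/231)) - 3438 = (-24039 + √(2405635/231)) - 3438 = (-24039 + √555701685/231) - 3438 = -27477 + √555701685/231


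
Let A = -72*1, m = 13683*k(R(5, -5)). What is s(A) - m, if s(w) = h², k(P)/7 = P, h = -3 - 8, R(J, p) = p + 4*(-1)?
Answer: 862150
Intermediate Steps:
R(J, p) = -4 + p (R(J, p) = p - 4 = -4 + p)
h = -11
k(P) = 7*P
m = -862029 (m = 13683*(7*(-4 - 5)) = 13683*(7*(-9)) = 13683*(-63) = -862029)
A = -72
s(w) = 121 (s(w) = (-11)² = 121)
s(A) - m = 121 - 1*(-862029) = 121 + 862029 = 862150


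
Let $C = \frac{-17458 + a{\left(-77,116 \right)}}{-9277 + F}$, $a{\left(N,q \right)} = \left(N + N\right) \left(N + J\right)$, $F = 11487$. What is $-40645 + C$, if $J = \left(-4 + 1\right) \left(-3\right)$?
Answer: $- \frac{44916218}{1105} \approx -40648.0$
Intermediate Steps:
$J = 9$ ($J = \left(-3\right) \left(-3\right) = 9$)
$a{\left(N,q \right)} = 2 N \left(9 + N\right)$ ($a{\left(N,q \right)} = \left(N + N\right) \left(N + 9\right) = 2 N \left(9 + N\right)$)
$C = - \frac{3493}{1105}$ ($C = \frac{-17458 + 2 \left(-77\right) \left(9 - 77\right)}{-9277 + 11487} = \frac{-17458 + 2 \left(-77\right) \left(-68\right)}{2210} = \left(-17458 + 10472\right) \frac{1}{2210} = \left(-6986\right) \frac{1}{2210} = - \frac{3493}{1105} \approx -3.1611$)
$-40645 + C = -40645 - \frac{3493}{1105} = - \frac{44916218}{1105}$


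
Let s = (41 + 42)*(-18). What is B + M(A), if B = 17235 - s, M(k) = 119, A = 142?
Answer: 18848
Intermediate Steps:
s = -1494 (s = 83*(-18) = -1494)
B = 18729 (B = 17235 - 1*(-1494) = 17235 + 1494 = 18729)
B + M(A) = 18729 + 119 = 18848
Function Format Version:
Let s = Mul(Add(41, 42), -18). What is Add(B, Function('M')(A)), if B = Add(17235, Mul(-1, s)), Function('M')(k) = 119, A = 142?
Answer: 18848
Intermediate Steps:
s = -1494 (s = Mul(83, -18) = -1494)
B = 18729 (B = Add(17235, Mul(-1, -1494)) = Add(17235, 1494) = 18729)
Add(B, Function('M')(A)) = Add(18729, 119) = 18848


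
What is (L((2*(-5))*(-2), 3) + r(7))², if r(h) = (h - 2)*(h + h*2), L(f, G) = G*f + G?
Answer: 28224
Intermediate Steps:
L(f, G) = G + G*f
r(h) = 3*h*(-2 + h) (r(h) = (-2 + h)*(h + 2*h) = (-2 + h)*(3*h) = 3*h*(-2 + h))
(L((2*(-5))*(-2), 3) + r(7))² = (3*(1 + (2*(-5))*(-2)) + 3*7*(-2 + 7))² = (3*(1 - 10*(-2)) + 3*7*5)² = (3*(1 + 20) + 105)² = (3*21 + 105)² = (63 + 105)² = 168² = 28224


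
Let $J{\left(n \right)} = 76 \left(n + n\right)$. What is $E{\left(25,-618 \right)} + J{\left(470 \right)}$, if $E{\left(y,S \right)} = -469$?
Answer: $70971$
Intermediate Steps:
$J{\left(n \right)} = 152 n$ ($J{\left(n \right)} = 76 \cdot 2 n = 152 n$)
$E{\left(25,-618 \right)} + J{\left(470 \right)} = -469 + 152 \cdot 470 = -469 + 71440 = 70971$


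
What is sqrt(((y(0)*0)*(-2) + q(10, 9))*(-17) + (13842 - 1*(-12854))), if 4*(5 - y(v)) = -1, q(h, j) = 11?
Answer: 7*sqrt(541) ≈ 162.82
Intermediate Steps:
y(v) = 21/4 (y(v) = 5 - 1/4*(-1) = 5 + 1/4 = 21/4)
sqrt(((y(0)*0)*(-2) + q(10, 9))*(-17) + (13842 - 1*(-12854))) = sqrt((((21/4)*0)*(-2) + 11)*(-17) + (13842 - 1*(-12854))) = sqrt((0*(-2) + 11)*(-17) + (13842 + 12854)) = sqrt((0 + 11)*(-17) + 26696) = sqrt(11*(-17) + 26696) = sqrt(-187 + 26696) = sqrt(26509) = 7*sqrt(541)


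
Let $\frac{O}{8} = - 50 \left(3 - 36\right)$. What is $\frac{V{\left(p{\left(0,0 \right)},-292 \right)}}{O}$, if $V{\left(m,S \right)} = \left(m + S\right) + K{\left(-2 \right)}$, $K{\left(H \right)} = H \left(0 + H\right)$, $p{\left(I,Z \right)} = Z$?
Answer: $- \frac{6}{275} \approx -0.021818$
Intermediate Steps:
$K{\left(H \right)} = H^{2}$ ($K{\left(H \right)} = H H = H^{2}$)
$V{\left(m,S \right)} = 4 + S + m$ ($V{\left(m,S \right)} = \left(m + S\right) + \left(-2\right)^{2} = \left(S + m\right) + 4 = 4 + S + m$)
$O = 13200$ ($O = 8 \left(- 50 \left(3 - 36\right)\right) = 8 \left(\left(-50\right) \left(-33\right)\right) = 8 \cdot 1650 = 13200$)
$\frac{V{\left(p{\left(0,0 \right)},-292 \right)}}{O} = \frac{4 - 292 + 0}{13200} = \left(-288\right) \frac{1}{13200} = - \frac{6}{275}$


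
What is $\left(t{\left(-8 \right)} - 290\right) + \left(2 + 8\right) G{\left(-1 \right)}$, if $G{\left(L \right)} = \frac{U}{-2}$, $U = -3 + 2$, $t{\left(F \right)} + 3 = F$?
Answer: $-296$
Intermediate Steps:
$t{\left(F \right)} = -3 + F$
$U = -1$
$G{\left(L \right)} = \frac{1}{2}$ ($G{\left(L \right)} = - \frac{1}{-2} = \left(-1\right) \left(- \frac{1}{2}\right) = \frac{1}{2}$)
$\left(t{\left(-8 \right)} - 290\right) + \left(2 + 8\right) G{\left(-1 \right)} = \left(\left(-3 - 8\right) - 290\right) + \left(2 + 8\right) \frac{1}{2} = \left(-11 - 290\right) + 10 \cdot \frac{1}{2} = -301 + 5 = -296$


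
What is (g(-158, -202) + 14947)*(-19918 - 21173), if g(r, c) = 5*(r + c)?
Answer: -540223377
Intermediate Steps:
g(r, c) = 5*c + 5*r (g(r, c) = 5*(c + r) = 5*c + 5*r)
(g(-158, -202) + 14947)*(-19918 - 21173) = ((5*(-202) + 5*(-158)) + 14947)*(-19918 - 21173) = ((-1010 - 790) + 14947)*(-41091) = (-1800 + 14947)*(-41091) = 13147*(-41091) = -540223377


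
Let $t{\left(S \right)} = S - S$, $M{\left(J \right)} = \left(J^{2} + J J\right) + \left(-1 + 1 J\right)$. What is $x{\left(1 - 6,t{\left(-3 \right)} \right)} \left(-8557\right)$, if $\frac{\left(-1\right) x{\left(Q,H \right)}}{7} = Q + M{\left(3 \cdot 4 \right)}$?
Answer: $17610306$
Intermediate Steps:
$M{\left(J \right)} = -1 + J + 2 J^{2}$ ($M{\left(J \right)} = \left(J^{2} + J^{2}\right) + \left(-1 + J\right) = 2 J^{2} + \left(-1 + J\right) = -1 + J + 2 J^{2}$)
$t{\left(S \right)} = 0$
$x{\left(Q,H \right)} = -2093 - 7 Q$ ($x{\left(Q,H \right)} = - 7 \left(Q + \left(-1 + 3 \cdot 4 + 2 \left(3 \cdot 4\right)^{2}\right)\right) = - 7 \left(Q + \left(-1 + 12 + 2 \cdot 12^{2}\right)\right) = - 7 \left(Q + \left(-1 + 12 + 2 \cdot 144\right)\right) = - 7 \left(Q + \left(-1 + 12 + 288\right)\right) = - 7 \left(Q + 299\right) = - 7 \left(299 + Q\right) = -2093 - 7 Q$)
$x{\left(1 - 6,t{\left(-3 \right)} \right)} \left(-8557\right) = \left(-2093 - 7 \left(1 - 6\right)\right) \left(-8557\right) = \left(-2093 - -35\right) \left(-8557\right) = \left(-2093 + 35\right) \left(-8557\right) = \left(-2058\right) \left(-8557\right) = 17610306$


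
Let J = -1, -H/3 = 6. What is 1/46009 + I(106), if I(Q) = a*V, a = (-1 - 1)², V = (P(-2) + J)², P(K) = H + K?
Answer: 81159877/46009 ≈ 1764.0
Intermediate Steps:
H = -18 (H = -3*6 = -18)
P(K) = -18 + K
V = 441 (V = ((-18 - 2) - 1)² = (-20 - 1)² = (-21)² = 441)
a = 4 (a = (-2)² = 4)
I(Q) = 1764 (I(Q) = 4*441 = 1764)
1/46009 + I(106) = 1/46009 + 1764 = 81159877/46009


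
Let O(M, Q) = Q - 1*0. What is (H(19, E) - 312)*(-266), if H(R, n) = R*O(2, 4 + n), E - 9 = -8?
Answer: 57722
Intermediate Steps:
E = 1 (E = 9 - 8 = 1)
O(M, Q) = Q (O(M, Q) = Q + 0 = Q)
H(R, n) = R*(4 + n)
(H(19, E) - 312)*(-266) = (19*(4 + 1) - 312)*(-266) = (19*5 - 312)*(-266) = (95 - 312)*(-266) = -217*(-266) = 57722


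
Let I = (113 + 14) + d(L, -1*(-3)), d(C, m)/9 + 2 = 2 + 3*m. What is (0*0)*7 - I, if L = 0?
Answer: -208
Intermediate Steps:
d(C, m) = 27*m (d(C, m) = -18 + 9*(2 + 3*m) = -18 + (18 + 27*m) = 27*m)
I = 208 (I = (113 + 14) + 27*(-1*(-3)) = 127 + 27*3 = 127 + 81 = 208)
(0*0)*7 - I = (0*0)*7 - 1*208 = 0*7 - 208 = 0 - 208 = -208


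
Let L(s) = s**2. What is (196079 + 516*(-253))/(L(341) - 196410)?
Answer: -65531/80129 ≈ -0.81782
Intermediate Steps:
(196079 + 516*(-253))/(L(341) - 196410) = (196079 + 516*(-253))/(341**2 - 196410) = (196079 - 130548)/(116281 - 196410) = 65531/(-80129) = 65531*(-1/80129) = -65531/80129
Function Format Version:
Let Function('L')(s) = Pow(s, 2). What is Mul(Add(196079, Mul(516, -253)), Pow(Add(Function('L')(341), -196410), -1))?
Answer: Rational(-65531, 80129) ≈ -0.81782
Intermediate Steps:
Mul(Add(196079, Mul(516, -253)), Pow(Add(Function('L')(341), -196410), -1)) = Mul(Add(196079, Mul(516, -253)), Pow(Add(Pow(341, 2), -196410), -1)) = Mul(Add(196079, -130548), Pow(Add(116281, -196410), -1)) = Mul(65531, Pow(-80129, -1)) = Mul(65531, Rational(-1, 80129)) = Rational(-65531, 80129)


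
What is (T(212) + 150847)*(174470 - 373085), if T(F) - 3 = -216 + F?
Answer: -29960278290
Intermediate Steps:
T(F) = -213 + F (T(F) = 3 + (-216 + F) = -213 + F)
(T(212) + 150847)*(174470 - 373085) = ((-213 + 212) + 150847)*(174470 - 373085) = (-1 + 150847)*(-198615) = 150846*(-198615) = -29960278290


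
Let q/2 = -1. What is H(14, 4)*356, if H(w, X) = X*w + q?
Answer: 19224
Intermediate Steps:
q = -2 (q = 2*(-1) = -2)
H(w, X) = -2 + X*w (H(w, X) = X*w - 2 = -2 + X*w)
H(14, 4)*356 = (-2 + 4*14)*356 = (-2 + 56)*356 = 54*356 = 19224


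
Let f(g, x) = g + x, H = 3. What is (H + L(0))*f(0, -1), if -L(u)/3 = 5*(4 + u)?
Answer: 57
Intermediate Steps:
L(u) = -60 - 15*u (L(u) = -15*(4 + u) = -3*(20 + 5*u) = -60 - 15*u)
(H + L(0))*f(0, -1) = (3 + (-60 - 15*0))*(0 - 1) = (3 + (-60 + 0))*(-1) = (3 - 60)*(-1) = -57*(-1) = 57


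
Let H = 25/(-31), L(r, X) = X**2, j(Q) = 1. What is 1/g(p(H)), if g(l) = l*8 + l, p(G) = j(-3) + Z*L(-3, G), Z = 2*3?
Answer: 961/42399 ≈ 0.022666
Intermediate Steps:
Z = 6
H = -25/31 (H = 25*(-1/31) = -25/31 ≈ -0.80645)
p(G) = 1 + 6*G**2
g(l) = 9*l (g(l) = 8*l + l = 9*l)
1/g(p(H)) = 1/(9*(1 + 6*(-25/31)**2)) = 1/(9*(1 + 6*(625/961))) = 1/(9*(1 + 3750/961)) = 1/(9*(4711/961)) = 1/(42399/961) = 961/42399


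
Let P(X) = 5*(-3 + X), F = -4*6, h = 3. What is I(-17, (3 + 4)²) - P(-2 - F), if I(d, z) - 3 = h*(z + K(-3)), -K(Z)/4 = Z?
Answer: 91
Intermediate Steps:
K(Z) = -4*Z
I(d, z) = 39 + 3*z (I(d, z) = 3 + 3*(z - 4*(-3)) = 3 + 3*(z + 12) = 3 + 3*(12 + z) = 3 + (36 + 3*z) = 39 + 3*z)
F = -24
P(X) = -15 + 5*X
I(-17, (3 + 4)²) - P(-2 - F) = (39 + 3*(3 + 4)²) - (-15 + 5*(-2 - 1*(-24))) = (39 + 3*7²) - (-15 + 5*(-2 + 24)) = (39 + 3*49) - (-15 + 5*22) = (39 + 147) - (-15 + 110) = 186 - 1*95 = 186 - 95 = 91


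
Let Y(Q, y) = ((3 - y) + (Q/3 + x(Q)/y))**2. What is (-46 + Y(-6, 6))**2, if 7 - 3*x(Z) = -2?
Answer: 10609/16 ≈ 663.06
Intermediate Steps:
x(Z) = 3 (x(Z) = 7/3 - 1/3*(-2) = 7/3 + 2/3 = 3)
Y(Q, y) = (3 - y + 3/y + Q/3)**2 (Y(Q, y) = ((3 - y) + (Q/3 + 3/y))**2 = ((3 - y) + (3/y + Q/3))**2 = (3 - y + 3/y + Q/3)**2)
(-46 + Y(-6, 6))**2 = (-46 + (1/9)*(9 - 3*6**2 + 9*6 - 6*6)**2/6**2)**2 = (-46 + (1/9)*(1/36)*(9 - 3*36 + 54 - 36)**2)**2 = (-46 + (1/9)*(1/36)*(9 - 108 + 54 - 36)**2)**2 = (-46 + (1/9)*(1/36)*(-81)**2)**2 = (-46 + (1/9)*(1/36)*6561)**2 = (-46 + 81/4)**2 = (-103/4)**2 = 10609/16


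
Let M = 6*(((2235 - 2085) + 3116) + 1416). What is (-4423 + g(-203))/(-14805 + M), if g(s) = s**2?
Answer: 12262/4429 ≈ 2.7686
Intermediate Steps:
M = 28092 (M = 6*((150 + 3116) + 1416) = 6*(3266 + 1416) = 6*4682 = 28092)
(-4423 + g(-203))/(-14805 + M) = (-4423 + (-203)**2)/(-14805 + 28092) = (-4423 + 41209)/13287 = 36786*(1/13287) = 12262/4429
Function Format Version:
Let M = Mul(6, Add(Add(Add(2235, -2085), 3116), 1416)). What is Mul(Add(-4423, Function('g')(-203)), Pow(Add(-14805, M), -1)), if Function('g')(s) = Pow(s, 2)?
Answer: Rational(12262, 4429) ≈ 2.7686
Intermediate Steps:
M = 28092 (M = Mul(6, Add(Add(150, 3116), 1416)) = Mul(6, Add(3266, 1416)) = Mul(6, 4682) = 28092)
Mul(Add(-4423, Function('g')(-203)), Pow(Add(-14805, M), -1)) = Mul(Add(-4423, Pow(-203, 2)), Pow(Add(-14805, 28092), -1)) = Mul(Add(-4423, 41209), Pow(13287, -1)) = Mul(36786, Rational(1, 13287)) = Rational(12262, 4429)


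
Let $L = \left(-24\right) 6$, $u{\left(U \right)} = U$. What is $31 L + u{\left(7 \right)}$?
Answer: $-4457$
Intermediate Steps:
$L = -144$
$31 L + u{\left(7 \right)} = 31 \left(-144\right) + 7 = -4464 + 7 = -4457$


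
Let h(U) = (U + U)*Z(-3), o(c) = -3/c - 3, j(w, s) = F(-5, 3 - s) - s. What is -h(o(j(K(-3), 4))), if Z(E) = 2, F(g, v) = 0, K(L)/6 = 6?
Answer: 9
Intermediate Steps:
K(L) = 36 (K(L) = 6*6 = 36)
j(w, s) = -s (j(w, s) = 0 - s = -s)
o(c) = -3 - 3/c
h(U) = 4*U (h(U) = (U + U)*2 = (2*U)*2 = 4*U)
-h(o(j(K(-3), 4))) = -4*(-3 - 3/((-1*4))) = -4*(-3 - 3/(-4)) = -4*(-3 - 3*(-1/4)) = -4*(-3 + 3/4) = -4*(-9)/4 = -1*(-9) = 9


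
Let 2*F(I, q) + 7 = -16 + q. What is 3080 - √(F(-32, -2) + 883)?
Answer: 3080 - √3482/2 ≈ 3050.5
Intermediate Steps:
F(I, q) = -23/2 + q/2 (F(I, q) = -7/2 + (-16 + q)/2 = -7/2 + (-8 + q/2) = -23/2 + q/2)
3080 - √(F(-32, -2) + 883) = 3080 - √((-23/2 + (½)*(-2)) + 883) = 3080 - √((-23/2 - 1) + 883) = 3080 - √(-25/2 + 883) = 3080 - √(1741/2) = 3080 - √3482/2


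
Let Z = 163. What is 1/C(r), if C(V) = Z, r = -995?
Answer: 1/163 ≈ 0.0061350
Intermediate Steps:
C(V) = 163
1/C(r) = 1/163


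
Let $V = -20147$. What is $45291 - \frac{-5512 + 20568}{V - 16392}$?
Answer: $\frac{1654902905}{36539} \approx 45291.0$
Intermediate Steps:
$45291 - \frac{-5512 + 20568}{V - 16392} = 45291 - \frac{-5512 + 20568}{-20147 - 16392} = 45291 - \frac{15056}{-36539} = 45291 - 15056 \left(- \frac{1}{36539}\right) = 45291 - - \frac{15056}{36539} = 45291 + \frac{15056}{36539} = \frac{1654902905}{36539}$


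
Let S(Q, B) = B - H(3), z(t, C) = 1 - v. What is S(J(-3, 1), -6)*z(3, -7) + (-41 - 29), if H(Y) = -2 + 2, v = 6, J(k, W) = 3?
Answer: -40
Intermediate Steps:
H(Y) = 0
z(t, C) = -5 (z(t, C) = 1 - 1*6 = 1 - 6 = -5)
S(Q, B) = B (S(Q, B) = B - 1*0 = B + 0 = B)
S(J(-3, 1), -6)*z(3, -7) + (-41 - 29) = -6*(-5) + (-41 - 29) = 30 - 70 = -40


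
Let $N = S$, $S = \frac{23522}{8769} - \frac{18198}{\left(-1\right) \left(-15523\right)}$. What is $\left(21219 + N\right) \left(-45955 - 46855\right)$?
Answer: $- \frac{268087348330888570}{136121187} \approx -1.9695 \cdot 10^{9}$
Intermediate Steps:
$S = \frac{205553744}{136121187}$ ($S = 23522 \cdot \frac{1}{8769} - \frac{18198}{15523} = \frac{23522}{8769} - \frac{18198}{15523} = \frac{205553744}{136121187} \approx 1.5101$)
$N = \frac{205553744}{136121187} \approx 1.5101$
$\left(21219 + N\right) \left(-45955 - 46855\right) = \left(21219 + \frac{205553744}{136121187}\right) \left(-45955 - 46855\right) = \frac{2888561020697}{136121187} \left(-92810\right) = - \frac{268087348330888570}{136121187}$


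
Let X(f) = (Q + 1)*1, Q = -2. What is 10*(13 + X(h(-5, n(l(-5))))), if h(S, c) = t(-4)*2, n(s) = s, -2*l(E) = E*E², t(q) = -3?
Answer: 120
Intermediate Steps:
l(E) = -E³/2 (l(E) = -E*E²/2 = -E³/2)
h(S, c) = -6 (h(S, c) = -3*2 = -6)
X(f) = -1 (X(f) = (-2 + 1)*1 = -1*1 = -1)
10*(13 + X(h(-5, n(l(-5))))) = 10*(13 - 1) = 10*12 = 120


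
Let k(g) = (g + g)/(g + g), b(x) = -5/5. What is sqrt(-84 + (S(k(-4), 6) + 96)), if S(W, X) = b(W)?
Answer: sqrt(11) ≈ 3.3166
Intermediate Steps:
b(x) = -1 (b(x) = -5*1/5 = -1)
k(g) = 1 (k(g) = (2*g)/((2*g)) = (2*g)*(1/(2*g)) = 1)
S(W, X) = -1
sqrt(-84 + (S(k(-4), 6) + 96)) = sqrt(-84 + (-1 + 96)) = sqrt(-84 + 95) = sqrt(11)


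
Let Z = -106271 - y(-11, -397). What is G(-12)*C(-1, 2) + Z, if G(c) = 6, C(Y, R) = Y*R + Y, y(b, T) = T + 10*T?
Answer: -101922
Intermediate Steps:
y(b, T) = 11*T
C(Y, R) = Y + R*Y (C(Y, R) = R*Y + Y = Y + R*Y)
Z = -101904 (Z = -106271 - 11*(-397) = -106271 - 1*(-4367) = -106271 + 4367 = -101904)
G(-12)*C(-1, 2) + Z = 6*(-(1 + 2)) - 101904 = 6*(-1*3) - 101904 = 6*(-3) - 101904 = -18 - 101904 = -101922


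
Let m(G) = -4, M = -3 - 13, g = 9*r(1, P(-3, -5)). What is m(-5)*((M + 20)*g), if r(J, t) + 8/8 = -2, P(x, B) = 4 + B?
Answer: 432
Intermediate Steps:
r(J, t) = -3 (r(J, t) = -1 - 2 = -3)
g = -27 (g = 9*(-3) = -27)
M = -16
m(-5)*((M + 20)*g) = -4*(-16 + 20)*(-27) = -16*(-27) = -4*(-108) = 432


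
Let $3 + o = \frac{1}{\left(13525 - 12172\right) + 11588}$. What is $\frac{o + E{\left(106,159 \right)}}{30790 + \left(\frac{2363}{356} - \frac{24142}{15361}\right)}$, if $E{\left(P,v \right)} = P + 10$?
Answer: $\frac{7996796876344}{2179307249346271} \approx 0.0036694$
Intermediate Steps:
$E{\left(P,v \right)} = 10 + P$
$o = - \frac{38822}{12941}$ ($o = -3 + \frac{1}{\left(13525 - 12172\right) + 11588} = -3 + \frac{1}{1353 + 11588} = -3 + \frac{1}{12941} = - \frac{38822}{12941} \approx -2.9999$)
$\frac{o + E{\left(106,159 \right)}}{30790 + \left(\frac{2363}{356} - \frac{24142}{15361}\right)} = \frac{- \frac{38822}{12941} + \left(10 + 106\right)}{30790 + \left(\frac{2363}{356} - \frac{24142}{15361}\right)} = \frac{- \frac{38822}{12941} + 116}{30790 + \left(2363 \cdot \frac{1}{356} - \frac{24142}{15361}\right)} = \frac{1462334}{12941 \left(30790 + \left(\frac{2363}{356} - \frac{24142}{15361}\right)\right)} = \frac{1462334}{12941 \left(30790 + \frac{27703491}{5468516}\right)} = \frac{1462334}{12941 \cdot \frac{168403311131}{5468516}} = \frac{1462334}{12941} \cdot \frac{5468516}{168403311131} = \frac{7996796876344}{2179307249346271}$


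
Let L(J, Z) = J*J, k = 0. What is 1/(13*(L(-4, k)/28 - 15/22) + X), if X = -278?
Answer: -154/43033 ≈ -0.0035786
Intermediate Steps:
L(J, Z) = J²
1/(13*(L(-4, k)/28 - 15/22) + X) = 1/(13*((-4)²/28 - 15/22) - 278) = 1/(13*(16*(1/28) - 15*1/22) - 278) = 1/(13*(4/7 - 15/22) - 278) = 1/(13*(-17/154) - 278) = 1/(-221/154 - 278) = 1/(-43033/154) = -154/43033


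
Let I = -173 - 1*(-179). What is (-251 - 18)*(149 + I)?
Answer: -41695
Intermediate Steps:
I = 6 (I = -173 + 179 = 6)
(-251 - 18)*(149 + I) = (-251 - 18)*(149 + 6) = -269*155 = -41695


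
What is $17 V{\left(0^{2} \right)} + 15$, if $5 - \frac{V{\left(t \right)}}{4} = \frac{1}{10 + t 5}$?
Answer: $\frac{1741}{5} \approx 348.2$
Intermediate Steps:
$V{\left(t \right)} = 20 - \frac{4}{10 + 5 t}$ ($V{\left(t \right)} = 20 - \frac{4}{10 + t 5} = 20 - \frac{4}{10 + 5 t}$)
$17 V{\left(0^{2} \right)} + 15 = 17 \frac{4 \left(49 + 25 \cdot 0^{2}\right)}{5 \left(2 + 0^{2}\right)} + 15 = 17 \frac{4 \left(49 + 25 \cdot 0\right)}{5 \left(2 + 0\right)} + 15 = 17 \frac{4 \left(49 + 0\right)}{5 \cdot 2} + 15 = 17 \cdot \frac{4}{5} \cdot \frac{1}{2} \cdot 49 + 15 = 17 \cdot \frac{98}{5} + 15 = \frac{1666}{5} + 15 = \frac{1741}{5}$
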